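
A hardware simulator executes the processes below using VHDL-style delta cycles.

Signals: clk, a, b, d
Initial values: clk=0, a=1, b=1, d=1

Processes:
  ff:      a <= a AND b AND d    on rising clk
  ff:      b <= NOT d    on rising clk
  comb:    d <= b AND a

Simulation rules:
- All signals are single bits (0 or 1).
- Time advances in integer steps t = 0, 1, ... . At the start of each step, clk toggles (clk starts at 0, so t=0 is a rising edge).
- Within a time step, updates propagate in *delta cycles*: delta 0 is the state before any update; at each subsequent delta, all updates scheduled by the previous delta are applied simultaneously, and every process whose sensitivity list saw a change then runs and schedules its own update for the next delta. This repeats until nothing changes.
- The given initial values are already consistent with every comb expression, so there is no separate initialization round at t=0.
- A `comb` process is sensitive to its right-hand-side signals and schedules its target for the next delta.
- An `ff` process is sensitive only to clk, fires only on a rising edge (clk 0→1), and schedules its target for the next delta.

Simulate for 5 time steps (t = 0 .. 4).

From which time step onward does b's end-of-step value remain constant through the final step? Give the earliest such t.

2

[bits: b,clk,d,a]
t=0: Δ0=1011 Δ1=1111 Δ2=0111 Δ3=0101 | 3Δ
t=1: Δ0=0101 Δ1=0001 | 1Δ
t=2: Δ0=0001 Δ1=0101 Δ2=1100 | 2Δ
t=3: Δ0=1100 Δ1=1000 | 1Δ
t=4: Δ0=1000 Δ1=1100 | 1Δ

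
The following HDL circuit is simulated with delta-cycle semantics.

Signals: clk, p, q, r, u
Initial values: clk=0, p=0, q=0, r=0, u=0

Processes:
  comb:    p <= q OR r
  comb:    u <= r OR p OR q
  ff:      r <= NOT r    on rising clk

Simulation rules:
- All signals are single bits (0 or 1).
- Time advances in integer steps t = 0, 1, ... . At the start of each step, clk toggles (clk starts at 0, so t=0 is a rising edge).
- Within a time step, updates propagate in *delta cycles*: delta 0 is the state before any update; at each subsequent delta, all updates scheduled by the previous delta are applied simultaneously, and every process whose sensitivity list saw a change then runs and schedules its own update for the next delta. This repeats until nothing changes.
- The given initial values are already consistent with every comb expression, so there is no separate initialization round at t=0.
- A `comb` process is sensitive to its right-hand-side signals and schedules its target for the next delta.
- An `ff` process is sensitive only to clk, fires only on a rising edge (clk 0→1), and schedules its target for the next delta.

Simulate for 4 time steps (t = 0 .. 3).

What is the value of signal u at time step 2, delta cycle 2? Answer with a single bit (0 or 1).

1

[bits: u,clk,p,q,r]
t=0: Δ0=00000 Δ1=01000 Δ2=01001 Δ3=11101 | 3Δ
t=1: Δ0=11101 Δ1=10101 | 1Δ
t=2: Δ0=10101 Δ1=11101 Δ2=11100 Δ3=11000 Δ4=01000 | 4Δ
t=3: Δ0=01000 Δ1=00000 | 1Δ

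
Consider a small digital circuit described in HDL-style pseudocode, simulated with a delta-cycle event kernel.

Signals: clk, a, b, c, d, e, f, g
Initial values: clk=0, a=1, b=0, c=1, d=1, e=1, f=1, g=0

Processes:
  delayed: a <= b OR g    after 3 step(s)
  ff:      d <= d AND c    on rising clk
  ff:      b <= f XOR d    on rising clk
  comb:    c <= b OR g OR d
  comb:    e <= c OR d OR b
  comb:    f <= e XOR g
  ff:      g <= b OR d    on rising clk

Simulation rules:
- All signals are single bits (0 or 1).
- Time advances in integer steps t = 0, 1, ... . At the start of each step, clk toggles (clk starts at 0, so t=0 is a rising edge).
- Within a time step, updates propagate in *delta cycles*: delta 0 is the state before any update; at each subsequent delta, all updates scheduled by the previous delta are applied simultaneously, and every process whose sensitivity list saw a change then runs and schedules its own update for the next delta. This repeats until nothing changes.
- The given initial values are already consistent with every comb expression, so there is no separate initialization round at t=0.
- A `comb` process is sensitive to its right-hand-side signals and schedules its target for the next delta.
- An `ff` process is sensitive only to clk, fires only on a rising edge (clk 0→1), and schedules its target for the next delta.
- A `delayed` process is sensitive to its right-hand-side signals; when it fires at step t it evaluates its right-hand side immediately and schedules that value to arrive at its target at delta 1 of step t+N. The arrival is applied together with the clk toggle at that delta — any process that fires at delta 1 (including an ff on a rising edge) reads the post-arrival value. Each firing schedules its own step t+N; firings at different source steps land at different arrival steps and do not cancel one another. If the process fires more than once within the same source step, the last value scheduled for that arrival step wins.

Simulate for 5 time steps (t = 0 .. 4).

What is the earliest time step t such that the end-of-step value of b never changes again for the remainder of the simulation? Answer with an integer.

t=0 Δ0: c=1 a=1 clk=0 d=1 e=1 b=0 g=0 f=1
  Δ1: clk:0→1
  Δ2: g:0→1
  Δ3: f:1→0
  (3Δ to stable)
t=1 Δ0: c=1 a=1 clk=1 d=1 e=1 b=0 g=1 f=0
  Δ1: clk:1→0
  (1Δ to stable)
t=2 Δ0: c=1 a=1 clk=0 d=1 e=1 b=0 g=1 f=0
  Δ1: clk:0→1
  Δ2: b:0→1
  (2Δ to stable)
t=3 Δ0: c=1 a=1 clk=1 d=1 e=1 b=1 g=1 f=0
  Δ1: clk:1→0
  (1Δ to stable)
t=4 Δ0: c=1 a=1 clk=0 d=1 e=1 b=1 g=1 f=0
  Δ1: clk:0→1
  (1Δ to stable)

2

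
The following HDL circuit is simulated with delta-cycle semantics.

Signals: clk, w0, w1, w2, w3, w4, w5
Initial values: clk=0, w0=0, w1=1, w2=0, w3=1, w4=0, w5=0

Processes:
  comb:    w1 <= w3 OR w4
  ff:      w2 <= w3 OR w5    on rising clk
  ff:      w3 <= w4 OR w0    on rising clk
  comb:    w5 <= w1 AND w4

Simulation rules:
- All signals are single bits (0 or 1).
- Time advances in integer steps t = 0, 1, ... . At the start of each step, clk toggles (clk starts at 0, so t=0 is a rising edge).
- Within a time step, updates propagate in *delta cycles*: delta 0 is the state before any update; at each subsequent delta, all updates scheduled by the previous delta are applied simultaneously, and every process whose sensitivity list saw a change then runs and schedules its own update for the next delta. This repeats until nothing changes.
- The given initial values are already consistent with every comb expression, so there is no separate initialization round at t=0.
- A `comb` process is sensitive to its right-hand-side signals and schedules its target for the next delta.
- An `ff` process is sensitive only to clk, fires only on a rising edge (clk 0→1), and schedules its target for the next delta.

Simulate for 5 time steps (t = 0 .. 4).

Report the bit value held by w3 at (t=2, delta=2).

[bits: w3,w1,w4,clk,w2,w0,w5]
t=0: Δ0=1100000 Δ1=1101000 Δ2=0101100 Δ3=0001100 | 3Δ
t=1: Δ0=0001100 Δ1=0000100 | 1Δ
t=2: Δ0=0000100 Δ1=0001100 Δ2=0001000 | 2Δ
t=3: Δ0=0001000 Δ1=0000000 | 1Δ
t=4: Δ0=0000000 Δ1=0001000 | 1Δ

0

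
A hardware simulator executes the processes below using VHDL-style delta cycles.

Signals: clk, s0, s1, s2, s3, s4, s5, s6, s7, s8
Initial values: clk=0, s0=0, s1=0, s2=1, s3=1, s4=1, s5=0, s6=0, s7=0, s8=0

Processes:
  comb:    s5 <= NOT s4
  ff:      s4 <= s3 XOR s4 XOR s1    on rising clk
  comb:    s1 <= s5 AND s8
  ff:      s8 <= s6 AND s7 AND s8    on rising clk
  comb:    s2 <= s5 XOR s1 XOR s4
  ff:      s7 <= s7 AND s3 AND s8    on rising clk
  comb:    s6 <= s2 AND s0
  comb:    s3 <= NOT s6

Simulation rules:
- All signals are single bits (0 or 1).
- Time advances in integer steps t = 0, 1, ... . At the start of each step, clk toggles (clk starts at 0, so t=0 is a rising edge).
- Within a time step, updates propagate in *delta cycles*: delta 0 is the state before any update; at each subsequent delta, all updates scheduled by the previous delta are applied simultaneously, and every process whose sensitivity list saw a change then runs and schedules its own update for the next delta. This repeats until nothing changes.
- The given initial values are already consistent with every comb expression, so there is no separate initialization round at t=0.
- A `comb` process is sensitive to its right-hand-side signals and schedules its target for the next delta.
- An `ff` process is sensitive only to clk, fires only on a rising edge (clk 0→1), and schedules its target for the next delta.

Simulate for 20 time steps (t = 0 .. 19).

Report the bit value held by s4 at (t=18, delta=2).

t=0 Δ0: s3=1 s4=1 s2=1 s8=0 s6=0 s5=0 clk=0 s0=0 s7=0 s1=0
  Δ1: clk:0→1
  Δ2: s4:1→0
  Δ3: s2:1→0, s5:0→1
  Δ4: s2:0→1
  (4Δ to stable)
t=1 Δ0: s3=1 s4=0 s2=1 s8=0 s6=0 s5=1 clk=1 s0=0 s7=0 s1=0
  Δ1: clk:1→0
  (1Δ to stable)
t=2 Δ0: s3=1 s4=0 s2=1 s8=0 s6=0 s5=1 clk=0 s0=0 s7=0 s1=0
  Δ1: clk:0→1
  Δ2: s4:0→1
  Δ3: s2:1→0, s5:1→0
  Δ4: s2:0→1
  (4Δ to stable)
t=3 Δ0: s3=1 s4=1 s2=1 s8=0 s6=0 s5=0 clk=1 s0=0 s7=0 s1=0
  Δ1: clk:1→0
  (1Δ to stable)
t=4 Δ0: s3=1 s4=1 s2=1 s8=0 s6=0 s5=0 clk=0 s0=0 s7=0 s1=0
  Δ1: clk:0→1
  Δ2: s4:1→0
  Δ3: s2:1→0, s5:0→1
  Δ4: s2:0→1
  (4Δ to stable)
t=5 Δ0: s3=1 s4=0 s2=1 s8=0 s6=0 s5=1 clk=1 s0=0 s7=0 s1=0
  Δ1: clk:1→0
  (1Δ to stable)
t=6 Δ0: s3=1 s4=0 s2=1 s8=0 s6=0 s5=1 clk=0 s0=0 s7=0 s1=0
  Δ1: clk:0→1
  Δ2: s4:0→1
  Δ3: s2:1→0, s5:1→0
  Δ4: s2:0→1
  (4Δ to stable)
t=7 Δ0: s3=1 s4=1 s2=1 s8=0 s6=0 s5=0 clk=1 s0=0 s7=0 s1=0
  Δ1: clk:1→0
  (1Δ to stable)
t=8 Δ0: s3=1 s4=1 s2=1 s8=0 s6=0 s5=0 clk=0 s0=0 s7=0 s1=0
  Δ1: clk:0→1
  Δ2: s4:1→0
  Δ3: s2:1→0, s5:0→1
  Δ4: s2:0→1
  (4Δ to stable)
t=9 Δ0: s3=1 s4=0 s2=1 s8=0 s6=0 s5=1 clk=1 s0=0 s7=0 s1=0
  Δ1: clk:1→0
  (1Δ to stable)
t=10 Δ0: s3=1 s4=0 s2=1 s8=0 s6=0 s5=1 clk=0 s0=0 s7=0 s1=0
  Δ1: clk:0→1
  Δ2: s4:0→1
  Δ3: s2:1→0, s5:1→0
  Δ4: s2:0→1
  (4Δ to stable)
t=11 Δ0: s3=1 s4=1 s2=1 s8=0 s6=0 s5=0 clk=1 s0=0 s7=0 s1=0
  Δ1: clk:1→0
  (1Δ to stable)
t=12 Δ0: s3=1 s4=1 s2=1 s8=0 s6=0 s5=0 clk=0 s0=0 s7=0 s1=0
  Δ1: clk:0→1
  Δ2: s4:1→0
  Δ3: s2:1→0, s5:0→1
  Δ4: s2:0→1
  (4Δ to stable)
t=13 Δ0: s3=1 s4=0 s2=1 s8=0 s6=0 s5=1 clk=1 s0=0 s7=0 s1=0
  Δ1: clk:1→0
  (1Δ to stable)
t=14 Δ0: s3=1 s4=0 s2=1 s8=0 s6=0 s5=1 clk=0 s0=0 s7=0 s1=0
  Δ1: clk:0→1
  Δ2: s4:0→1
  Δ3: s2:1→0, s5:1→0
  Δ4: s2:0→1
  (4Δ to stable)
t=15 Δ0: s3=1 s4=1 s2=1 s8=0 s6=0 s5=0 clk=1 s0=0 s7=0 s1=0
  Δ1: clk:1→0
  (1Δ to stable)
t=16 Δ0: s3=1 s4=1 s2=1 s8=0 s6=0 s5=0 clk=0 s0=0 s7=0 s1=0
  Δ1: clk:0→1
  Δ2: s4:1→0
  Δ3: s2:1→0, s5:0→1
  Δ4: s2:0→1
  (4Δ to stable)
t=17 Δ0: s3=1 s4=0 s2=1 s8=0 s6=0 s5=1 clk=1 s0=0 s7=0 s1=0
  Δ1: clk:1→0
  (1Δ to stable)
t=18 Δ0: s3=1 s4=0 s2=1 s8=0 s6=0 s5=1 clk=0 s0=0 s7=0 s1=0
  Δ1: clk:0→1
  Δ2: s4:0→1
  Δ3: s2:1→0, s5:1→0
  Δ4: s2:0→1
  (4Δ to stable)
t=19 Δ0: s3=1 s4=1 s2=1 s8=0 s6=0 s5=0 clk=1 s0=0 s7=0 s1=0
  Δ1: clk:1→0
  (1Δ to stable)

1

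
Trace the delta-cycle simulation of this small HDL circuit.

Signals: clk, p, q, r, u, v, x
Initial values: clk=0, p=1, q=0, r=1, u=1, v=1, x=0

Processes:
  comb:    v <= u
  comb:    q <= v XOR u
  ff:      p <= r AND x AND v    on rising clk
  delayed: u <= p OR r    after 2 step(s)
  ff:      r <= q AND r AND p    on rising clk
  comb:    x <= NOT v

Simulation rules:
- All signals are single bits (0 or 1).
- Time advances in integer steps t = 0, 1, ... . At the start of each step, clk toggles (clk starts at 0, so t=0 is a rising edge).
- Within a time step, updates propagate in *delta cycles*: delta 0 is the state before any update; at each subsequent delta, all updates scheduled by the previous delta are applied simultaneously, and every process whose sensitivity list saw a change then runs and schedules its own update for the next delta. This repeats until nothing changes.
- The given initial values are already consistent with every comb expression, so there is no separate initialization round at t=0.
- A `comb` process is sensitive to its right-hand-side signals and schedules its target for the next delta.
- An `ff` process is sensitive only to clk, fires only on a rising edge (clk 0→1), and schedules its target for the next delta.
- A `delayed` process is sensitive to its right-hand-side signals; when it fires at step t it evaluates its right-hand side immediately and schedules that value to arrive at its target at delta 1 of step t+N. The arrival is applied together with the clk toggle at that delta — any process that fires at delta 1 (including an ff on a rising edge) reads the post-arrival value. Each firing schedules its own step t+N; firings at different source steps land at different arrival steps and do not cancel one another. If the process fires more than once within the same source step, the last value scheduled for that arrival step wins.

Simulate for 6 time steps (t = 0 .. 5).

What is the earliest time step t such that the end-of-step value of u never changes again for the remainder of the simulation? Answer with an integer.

t=0 Δ0: q=0 r=1 p=1 clk=0 x=0 v=1 u=1
  Δ1: clk:0→1
  Δ2: r:1→0, p:1→0
  (2Δ to stable)
t=1 Δ0: q=0 r=0 p=0 clk=1 x=0 v=1 u=1
  Δ1: clk:1→0
  (1Δ to stable)
t=2 Δ0: q=0 r=0 p=0 clk=0 x=0 v=1 u=1
  Δ1: clk:0→1, u:1→0
  Δ2: q:0→1, v:1→0
  Δ3: q:1→0, x:0→1
  (3Δ to stable)
t=3 Δ0: q=0 r=0 p=0 clk=1 x=1 v=0 u=0
  Δ1: clk:1→0
  (1Δ to stable)
t=4 Δ0: q=0 r=0 p=0 clk=0 x=1 v=0 u=0
  Δ1: clk:0→1
  (1Δ to stable)
t=5 Δ0: q=0 r=0 p=0 clk=1 x=1 v=0 u=0
  Δ1: clk:1→0
  (1Δ to stable)

2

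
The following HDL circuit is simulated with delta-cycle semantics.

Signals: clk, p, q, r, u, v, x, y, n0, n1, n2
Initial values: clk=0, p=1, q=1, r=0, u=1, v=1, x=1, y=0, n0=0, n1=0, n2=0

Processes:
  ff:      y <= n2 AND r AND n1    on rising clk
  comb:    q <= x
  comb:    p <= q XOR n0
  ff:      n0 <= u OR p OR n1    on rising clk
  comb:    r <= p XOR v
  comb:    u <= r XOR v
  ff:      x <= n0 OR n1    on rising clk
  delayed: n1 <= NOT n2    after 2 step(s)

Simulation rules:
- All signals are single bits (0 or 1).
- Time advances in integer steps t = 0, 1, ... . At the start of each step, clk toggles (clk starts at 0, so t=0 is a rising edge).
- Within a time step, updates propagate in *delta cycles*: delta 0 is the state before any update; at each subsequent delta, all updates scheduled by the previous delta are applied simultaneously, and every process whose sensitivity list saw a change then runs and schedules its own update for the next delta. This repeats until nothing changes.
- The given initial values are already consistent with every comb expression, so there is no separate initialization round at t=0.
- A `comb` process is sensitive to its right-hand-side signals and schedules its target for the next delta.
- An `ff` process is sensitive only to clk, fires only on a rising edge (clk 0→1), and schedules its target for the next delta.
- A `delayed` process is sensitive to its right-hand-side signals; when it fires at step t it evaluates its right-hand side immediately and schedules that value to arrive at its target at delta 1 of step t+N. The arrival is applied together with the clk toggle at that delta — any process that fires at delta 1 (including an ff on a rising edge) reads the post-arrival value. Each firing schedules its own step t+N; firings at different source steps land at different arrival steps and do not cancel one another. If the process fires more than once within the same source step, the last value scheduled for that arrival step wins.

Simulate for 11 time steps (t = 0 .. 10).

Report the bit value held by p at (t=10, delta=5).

t0.Δ0 n0=0 n1=0 u=1 y=0 x=1 q=1 v=1 clk=0 r=0 p=1 n2=0
t0.Δ1 n0=0 n1=0 u=1 y=0 x=1 q=1 v=1 clk=1 r=0 p=1 n2=0
t0.Δ2 n0=1 n1=0 u=1 y=0 x=0 q=1 v=1 clk=1 r=0 p=1 n2=0
t0.Δ3 n0=1 n1=0 u=1 y=0 x=0 q=0 v=1 clk=1 r=0 p=0 n2=0
t0.Δ4 n0=1 n1=0 u=1 y=0 x=0 q=0 v=1 clk=1 r=1 p=1 n2=0
t0.Δ5 n0=1 n1=0 u=0 y=0 x=0 q=0 v=1 clk=1 r=0 p=1 n2=0
t0.Δ6 n0=1 n1=0 u=1 y=0 x=0 q=0 v=1 clk=1 r=0 p=1 n2=0
t1.Δ0 n0=1 n1=0 u=1 y=0 x=0 q=0 v=1 clk=1 r=0 p=1 n2=0
t1.Δ1 n0=1 n1=0 u=1 y=0 x=0 q=0 v=1 clk=0 r=0 p=1 n2=0
t2.Δ0 n0=1 n1=0 u=1 y=0 x=0 q=0 v=1 clk=0 r=0 p=1 n2=0
t2.Δ1 n0=1 n1=0 u=1 y=0 x=0 q=0 v=1 clk=1 r=0 p=1 n2=0
t2.Δ2 n0=1 n1=0 u=1 y=0 x=1 q=0 v=1 clk=1 r=0 p=1 n2=0
t2.Δ3 n0=1 n1=0 u=1 y=0 x=1 q=1 v=1 clk=1 r=0 p=1 n2=0
t2.Δ4 n0=1 n1=0 u=1 y=0 x=1 q=1 v=1 clk=1 r=0 p=0 n2=0
t2.Δ5 n0=1 n1=0 u=1 y=0 x=1 q=1 v=1 clk=1 r=1 p=0 n2=0
t2.Δ6 n0=1 n1=0 u=0 y=0 x=1 q=1 v=1 clk=1 r=1 p=0 n2=0
t3.Δ0 n0=1 n1=0 u=0 y=0 x=1 q=1 v=1 clk=1 r=1 p=0 n2=0
t3.Δ1 n0=1 n1=0 u=0 y=0 x=1 q=1 v=1 clk=0 r=1 p=0 n2=0
t4.Δ0 n0=1 n1=0 u=0 y=0 x=1 q=1 v=1 clk=0 r=1 p=0 n2=0
t4.Δ1 n0=1 n1=0 u=0 y=0 x=1 q=1 v=1 clk=1 r=1 p=0 n2=0
t4.Δ2 n0=0 n1=0 u=0 y=0 x=1 q=1 v=1 clk=1 r=1 p=0 n2=0
t4.Δ3 n0=0 n1=0 u=0 y=0 x=1 q=1 v=1 clk=1 r=1 p=1 n2=0
t4.Δ4 n0=0 n1=0 u=0 y=0 x=1 q=1 v=1 clk=1 r=0 p=1 n2=0
t4.Δ5 n0=0 n1=0 u=1 y=0 x=1 q=1 v=1 clk=1 r=0 p=1 n2=0
t5.Δ0 n0=0 n1=0 u=1 y=0 x=1 q=1 v=1 clk=1 r=0 p=1 n2=0
t5.Δ1 n0=0 n1=0 u=1 y=0 x=1 q=1 v=1 clk=0 r=0 p=1 n2=0
t6.Δ0 n0=0 n1=0 u=1 y=0 x=1 q=1 v=1 clk=0 r=0 p=1 n2=0
t6.Δ1 n0=0 n1=0 u=1 y=0 x=1 q=1 v=1 clk=1 r=0 p=1 n2=0
t6.Δ2 n0=1 n1=0 u=1 y=0 x=0 q=1 v=1 clk=1 r=0 p=1 n2=0
t6.Δ3 n0=1 n1=0 u=1 y=0 x=0 q=0 v=1 clk=1 r=0 p=0 n2=0
t6.Δ4 n0=1 n1=0 u=1 y=0 x=0 q=0 v=1 clk=1 r=1 p=1 n2=0
t6.Δ5 n0=1 n1=0 u=0 y=0 x=0 q=0 v=1 clk=1 r=0 p=1 n2=0
t6.Δ6 n0=1 n1=0 u=1 y=0 x=0 q=0 v=1 clk=1 r=0 p=1 n2=0
t7.Δ0 n0=1 n1=0 u=1 y=0 x=0 q=0 v=1 clk=1 r=0 p=1 n2=0
t7.Δ1 n0=1 n1=0 u=1 y=0 x=0 q=0 v=1 clk=0 r=0 p=1 n2=0
t8.Δ0 n0=1 n1=0 u=1 y=0 x=0 q=0 v=1 clk=0 r=0 p=1 n2=0
t8.Δ1 n0=1 n1=0 u=1 y=0 x=0 q=0 v=1 clk=1 r=0 p=1 n2=0
t8.Δ2 n0=1 n1=0 u=1 y=0 x=1 q=0 v=1 clk=1 r=0 p=1 n2=0
t8.Δ3 n0=1 n1=0 u=1 y=0 x=1 q=1 v=1 clk=1 r=0 p=1 n2=0
t8.Δ4 n0=1 n1=0 u=1 y=0 x=1 q=1 v=1 clk=1 r=0 p=0 n2=0
t8.Δ5 n0=1 n1=0 u=1 y=0 x=1 q=1 v=1 clk=1 r=1 p=0 n2=0
t8.Δ6 n0=1 n1=0 u=0 y=0 x=1 q=1 v=1 clk=1 r=1 p=0 n2=0
t9.Δ0 n0=1 n1=0 u=0 y=0 x=1 q=1 v=1 clk=1 r=1 p=0 n2=0
t9.Δ1 n0=1 n1=0 u=0 y=0 x=1 q=1 v=1 clk=0 r=1 p=0 n2=0
t10.Δ0 n0=1 n1=0 u=0 y=0 x=1 q=1 v=1 clk=0 r=1 p=0 n2=0
t10.Δ1 n0=1 n1=0 u=0 y=0 x=1 q=1 v=1 clk=1 r=1 p=0 n2=0
t10.Δ2 n0=0 n1=0 u=0 y=0 x=1 q=1 v=1 clk=1 r=1 p=0 n2=0
t10.Δ3 n0=0 n1=0 u=0 y=0 x=1 q=1 v=1 clk=1 r=1 p=1 n2=0
t10.Δ4 n0=0 n1=0 u=0 y=0 x=1 q=1 v=1 clk=1 r=0 p=1 n2=0
t10.Δ5 n0=0 n1=0 u=1 y=0 x=1 q=1 v=1 clk=1 r=0 p=1 n2=0

1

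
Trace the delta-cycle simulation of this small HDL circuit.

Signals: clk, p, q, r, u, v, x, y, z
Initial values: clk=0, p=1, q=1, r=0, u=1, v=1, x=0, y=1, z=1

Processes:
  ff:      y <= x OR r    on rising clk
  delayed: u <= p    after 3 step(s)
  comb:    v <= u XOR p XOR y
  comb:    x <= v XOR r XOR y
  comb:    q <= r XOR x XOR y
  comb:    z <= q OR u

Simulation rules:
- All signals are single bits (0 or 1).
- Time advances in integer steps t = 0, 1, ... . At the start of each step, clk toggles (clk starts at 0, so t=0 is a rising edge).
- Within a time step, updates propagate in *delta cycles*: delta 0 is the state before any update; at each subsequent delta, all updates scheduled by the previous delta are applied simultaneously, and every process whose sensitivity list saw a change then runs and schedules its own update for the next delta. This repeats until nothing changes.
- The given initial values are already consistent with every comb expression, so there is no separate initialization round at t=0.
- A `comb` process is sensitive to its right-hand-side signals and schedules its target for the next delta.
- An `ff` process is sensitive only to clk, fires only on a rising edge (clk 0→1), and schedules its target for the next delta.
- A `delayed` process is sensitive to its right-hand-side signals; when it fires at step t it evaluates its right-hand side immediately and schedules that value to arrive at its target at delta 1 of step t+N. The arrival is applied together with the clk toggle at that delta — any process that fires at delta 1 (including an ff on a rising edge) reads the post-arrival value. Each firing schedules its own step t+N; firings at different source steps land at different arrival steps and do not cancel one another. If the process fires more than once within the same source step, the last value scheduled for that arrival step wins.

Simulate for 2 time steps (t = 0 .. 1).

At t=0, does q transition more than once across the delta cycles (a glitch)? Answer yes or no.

t=0 Δ0: v=1 r=0 y=1 clk=0 q=1 p=1 x=0 u=1 z=1
  Δ1: clk:0→1
  Δ2: y:1→0
  Δ3: v:1→0, q:1→0, x:0→1
  Δ4: q:0→1, x:1→0
  Δ5: q:1→0
  (5Δ to stable)
t=1 Δ0: v=0 r=0 y=0 clk=1 q=0 p=1 x=0 u=1 z=1
  Δ1: clk:1→0
  (1Δ to stable)

yes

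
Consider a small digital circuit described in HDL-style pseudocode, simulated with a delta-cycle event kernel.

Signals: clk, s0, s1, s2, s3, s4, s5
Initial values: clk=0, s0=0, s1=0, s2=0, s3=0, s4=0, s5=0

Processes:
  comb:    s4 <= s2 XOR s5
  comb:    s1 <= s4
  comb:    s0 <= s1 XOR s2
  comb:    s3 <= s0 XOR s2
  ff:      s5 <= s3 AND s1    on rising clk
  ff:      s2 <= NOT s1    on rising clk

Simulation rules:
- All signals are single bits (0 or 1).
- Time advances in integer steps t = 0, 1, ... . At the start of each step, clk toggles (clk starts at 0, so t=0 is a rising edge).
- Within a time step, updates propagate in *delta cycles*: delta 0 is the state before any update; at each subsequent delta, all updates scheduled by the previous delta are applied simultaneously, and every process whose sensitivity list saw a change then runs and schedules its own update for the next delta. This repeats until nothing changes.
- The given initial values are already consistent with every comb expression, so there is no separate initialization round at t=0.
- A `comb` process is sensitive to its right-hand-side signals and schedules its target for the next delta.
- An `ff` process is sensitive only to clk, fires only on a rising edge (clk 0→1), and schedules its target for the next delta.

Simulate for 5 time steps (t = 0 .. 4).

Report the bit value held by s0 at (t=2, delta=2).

t0.Δ0 clk=0 s2=0 s1=0 s5=0 s4=0 s0=0 s3=0
t0.Δ1 clk=1 s2=0 s1=0 s5=0 s4=0 s0=0 s3=0
t0.Δ2 clk=1 s2=1 s1=0 s5=0 s4=0 s0=0 s3=0
t0.Δ3 clk=1 s2=1 s1=0 s5=0 s4=1 s0=1 s3=1
t0.Δ4 clk=1 s2=1 s1=1 s5=0 s4=1 s0=1 s3=0
t0.Δ5 clk=1 s2=1 s1=1 s5=0 s4=1 s0=0 s3=0
t0.Δ6 clk=1 s2=1 s1=1 s5=0 s4=1 s0=0 s3=1
t1.Δ0 clk=1 s2=1 s1=1 s5=0 s4=1 s0=0 s3=1
t1.Δ1 clk=0 s2=1 s1=1 s5=0 s4=1 s0=0 s3=1
t2.Δ0 clk=0 s2=1 s1=1 s5=0 s4=1 s0=0 s3=1
t2.Δ1 clk=1 s2=1 s1=1 s5=0 s4=1 s0=0 s3=1
t2.Δ2 clk=1 s2=0 s1=1 s5=1 s4=1 s0=0 s3=1
t2.Δ3 clk=1 s2=0 s1=1 s5=1 s4=1 s0=1 s3=0
t2.Δ4 clk=1 s2=0 s1=1 s5=1 s4=1 s0=1 s3=1
t3.Δ0 clk=1 s2=0 s1=1 s5=1 s4=1 s0=1 s3=1
t3.Δ1 clk=0 s2=0 s1=1 s5=1 s4=1 s0=1 s3=1
t4.Δ0 clk=0 s2=0 s1=1 s5=1 s4=1 s0=1 s3=1
t4.Δ1 clk=1 s2=0 s1=1 s5=1 s4=1 s0=1 s3=1

0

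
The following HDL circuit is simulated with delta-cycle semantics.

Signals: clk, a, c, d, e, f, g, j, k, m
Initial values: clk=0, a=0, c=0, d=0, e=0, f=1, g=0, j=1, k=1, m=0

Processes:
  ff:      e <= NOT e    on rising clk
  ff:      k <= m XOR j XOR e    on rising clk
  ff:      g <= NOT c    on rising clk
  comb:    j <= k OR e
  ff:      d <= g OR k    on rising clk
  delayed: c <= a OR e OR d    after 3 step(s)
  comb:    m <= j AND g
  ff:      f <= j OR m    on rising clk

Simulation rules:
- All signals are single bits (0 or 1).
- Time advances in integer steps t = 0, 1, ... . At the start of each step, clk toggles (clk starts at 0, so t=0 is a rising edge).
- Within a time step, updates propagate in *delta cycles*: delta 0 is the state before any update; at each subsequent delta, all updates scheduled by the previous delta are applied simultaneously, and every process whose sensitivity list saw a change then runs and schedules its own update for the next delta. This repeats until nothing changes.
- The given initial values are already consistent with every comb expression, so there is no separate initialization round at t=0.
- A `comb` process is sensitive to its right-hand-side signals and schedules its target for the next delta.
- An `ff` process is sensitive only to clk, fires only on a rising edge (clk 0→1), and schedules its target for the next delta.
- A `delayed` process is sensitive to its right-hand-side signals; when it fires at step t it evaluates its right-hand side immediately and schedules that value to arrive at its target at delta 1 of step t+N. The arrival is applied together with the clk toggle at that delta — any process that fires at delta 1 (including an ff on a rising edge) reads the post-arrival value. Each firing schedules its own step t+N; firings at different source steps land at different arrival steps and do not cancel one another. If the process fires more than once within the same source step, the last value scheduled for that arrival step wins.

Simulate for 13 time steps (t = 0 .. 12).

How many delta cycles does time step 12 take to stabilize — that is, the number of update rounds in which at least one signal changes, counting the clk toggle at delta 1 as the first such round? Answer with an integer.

[bits: f,c,a,k,e,j,m,g,d,clk]
t=0: Δ0=1001010000 Δ1=1001010001 Δ2=1001110111 Δ3=1001111111 | 3Δ
t=1: Δ0=1001111111 Δ1=1001111110 | 1Δ
t=2: Δ0=1001111110 Δ1=1001111111 Δ2=1001011111 | 2Δ
t=3: Δ0=1001011111 Δ1=1101011110 | 1Δ
t=4: Δ0=1101011110 Δ1=1101011111 Δ2=1100111011 Δ3=1100110011 | 3Δ
t=5: Δ0=1100110011 Δ1=1100110010 | 1Δ
t=6: Δ0=1100110010 Δ1=1100110011 Δ2=1100010001 Δ3=1100000001 | 3Δ
t=7: Δ0=1100000001 Δ1=1100000000 | 1Δ
t=8: Δ0=1100000000 Δ1=1100000001 Δ2=0100100001 Δ3=0100110001 | 3Δ
t=9: Δ0=0100110001 Δ1=0000110000 | 1Δ
t=10: Δ0=0000110000 Δ1=0000110001 Δ2=1000010101 Δ3=1000001101 Δ4=1000000101 | 4Δ
t=11: Δ0=1000000101 Δ1=1100000100 | 1Δ
t=12: Δ0=1100000100 Δ1=1100000101 Δ2=0100100011 Δ3=0100110011 | 3Δ

3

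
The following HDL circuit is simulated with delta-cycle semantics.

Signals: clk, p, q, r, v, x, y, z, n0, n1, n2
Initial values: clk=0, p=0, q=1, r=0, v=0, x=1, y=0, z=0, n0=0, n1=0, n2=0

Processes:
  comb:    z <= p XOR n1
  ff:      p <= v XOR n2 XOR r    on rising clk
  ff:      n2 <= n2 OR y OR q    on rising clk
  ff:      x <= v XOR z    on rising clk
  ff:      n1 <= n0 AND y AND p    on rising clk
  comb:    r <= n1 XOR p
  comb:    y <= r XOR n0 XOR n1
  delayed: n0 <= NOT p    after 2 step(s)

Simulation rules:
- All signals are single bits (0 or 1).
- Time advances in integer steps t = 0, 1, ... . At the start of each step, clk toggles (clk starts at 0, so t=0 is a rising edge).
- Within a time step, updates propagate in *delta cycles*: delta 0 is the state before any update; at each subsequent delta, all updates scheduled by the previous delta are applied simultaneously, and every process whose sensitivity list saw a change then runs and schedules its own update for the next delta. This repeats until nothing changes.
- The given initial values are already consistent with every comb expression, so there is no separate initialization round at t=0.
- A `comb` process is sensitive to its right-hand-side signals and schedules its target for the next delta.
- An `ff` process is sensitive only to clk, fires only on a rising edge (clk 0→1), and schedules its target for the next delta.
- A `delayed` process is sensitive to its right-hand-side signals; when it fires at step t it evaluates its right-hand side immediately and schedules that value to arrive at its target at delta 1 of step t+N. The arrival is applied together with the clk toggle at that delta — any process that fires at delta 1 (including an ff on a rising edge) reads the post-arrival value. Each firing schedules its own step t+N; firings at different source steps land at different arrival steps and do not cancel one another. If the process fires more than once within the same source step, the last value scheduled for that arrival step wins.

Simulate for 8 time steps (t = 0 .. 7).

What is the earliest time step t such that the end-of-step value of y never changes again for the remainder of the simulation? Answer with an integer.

4

t0.Δ0 q=1 y=0 n1=0 n0=0 z=0 clk=0 x=1 p=0 r=0 v=0 n2=0
t0.Δ1 q=1 y=0 n1=0 n0=0 z=0 clk=1 x=1 p=0 r=0 v=0 n2=0
t0.Δ2 q=1 y=0 n1=0 n0=0 z=0 clk=1 x=0 p=0 r=0 v=0 n2=1
t1.Δ0 q=1 y=0 n1=0 n0=0 z=0 clk=1 x=0 p=0 r=0 v=0 n2=1
t1.Δ1 q=1 y=0 n1=0 n0=0 z=0 clk=0 x=0 p=0 r=0 v=0 n2=1
t2.Δ0 q=1 y=0 n1=0 n0=0 z=0 clk=0 x=0 p=0 r=0 v=0 n2=1
t2.Δ1 q=1 y=0 n1=0 n0=0 z=0 clk=1 x=0 p=0 r=0 v=0 n2=1
t2.Δ2 q=1 y=0 n1=0 n0=0 z=0 clk=1 x=0 p=1 r=0 v=0 n2=1
t2.Δ3 q=1 y=0 n1=0 n0=0 z=1 clk=1 x=0 p=1 r=1 v=0 n2=1
t2.Δ4 q=1 y=1 n1=0 n0=0 z=1 clk=1 x=0 p=1 r=1 v=0 n2=1
t3.Δ0 q=1 y=1 n1=0 n0=0 z=1 clk=1 x=0 p=1 r=1 v=0 n2=1
t3.Δ1 q=1 y=1 n1=0 n0=0 z=1 clk=0 x=0 p=1 r=1 v=0 n2=1
t4.Δ0 q=1 y=1 n1=0 n0=0 z=1 clk=0 x=0 p=1 r=1 v=0 n2=1
t4.Δ1 q=1 y=1 n1=0 n0=0 z=1 clk=1 x=0 p=1 r=1 v=0 n2=1
t4.Δ2 q=1 y=1 n1=0 n0=0 z=1 clk=1 x=1 p=0 r=1 v=0 n2=1
t4.Δ3 q=1 y=1 n1=0 n0=0 z=0 clk=1 x=1 p=0 r=0 v=0 n2=1
t4.Δ4 q=1 y=0 n1=0 n0=0 z=0 clk=1 x=1 p=0 r=0 v=0 n2=1
t5.Δ0 q=1 y=0 n1=0 n0=0 z=0 clk=1 x=1 p=0 r=0 v=0 n2=1
t5.Δ1 q=1 y=0 n1=0 n0=0 z=0 clk=0 x=1 p=0 r=0 v=0 n2=1
t6.Δ0 q=1 y=0 n1=0 n0=0 z=0 clk=0 x=1 p=0 r=0 v=0 n2=1
t6.Δ1 q=1 y=0 n1=0 n0=1 z=0 clk=1 x=1 p=0 r=0 v=0 n2=1
t6.Δ2 q=1 y=1 n1=0 n0=1 z=0 clk=1 x=0 p=1 r=0 v=0 n2=1
t6.Δ3 q=1 y=1 n1=0 n0=1 z=1 clk=1 x=0 p=1 r=1 v=0 n2=1
t6.Δ4 q=1 y=0 n1=0 n0=1 z=1 clk=1 x=0 p=1 r=1 v=0 n2=1
t7.Δ0 q=1 y=0 n1=0 n0=1 z=1 clk=1 x=0 p=1 r=1 v=0 n2=1
t7.Δ1 q=1 y=0 n1=0 n0=1 z=1 clk=0 x=0 p=1 r=1 v=0 n2=1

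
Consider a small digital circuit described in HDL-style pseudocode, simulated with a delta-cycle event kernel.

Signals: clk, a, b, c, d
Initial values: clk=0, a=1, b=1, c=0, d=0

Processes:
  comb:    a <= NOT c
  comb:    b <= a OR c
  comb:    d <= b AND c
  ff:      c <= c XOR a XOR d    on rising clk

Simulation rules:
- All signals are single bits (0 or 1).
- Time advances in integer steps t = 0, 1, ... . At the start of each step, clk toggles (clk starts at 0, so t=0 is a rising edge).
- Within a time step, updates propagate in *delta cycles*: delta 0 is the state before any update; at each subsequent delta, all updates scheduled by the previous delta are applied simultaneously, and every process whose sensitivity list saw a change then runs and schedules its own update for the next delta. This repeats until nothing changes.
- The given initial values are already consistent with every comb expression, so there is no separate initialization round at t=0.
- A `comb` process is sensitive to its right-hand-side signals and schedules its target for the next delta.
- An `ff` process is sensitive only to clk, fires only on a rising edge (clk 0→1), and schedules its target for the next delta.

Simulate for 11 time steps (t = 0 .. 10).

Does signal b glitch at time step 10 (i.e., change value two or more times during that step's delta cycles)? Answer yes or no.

yes

t=0 Δ0: c=0 b=1 d=0 clk=0 a=1
  Δ1: clk:0→1
  Δ2: c:0→1
  Δ3: d:0→1, a:1→0
  (3Δ to stable)
t=1 Δ0: c=1 b=1 d=1 clk=1 a=0
  Δ1: clk:1→0
  (1Δ to stable)
t=2 Δ0: c=1 b=1 d=1 clk=0 a=0
  Δ1: clk:0→1
  Δ2: c:1→0
  Δ3: b:1→0, d:1→0, a:0→1
  Δ4: b:0→1
  (4Δ to stable)
t=3 Δ0: c=0 b=1 d=0 clk=1 a=1
  Δ1: clk:1→0
  (1Δ to stable)
t=4 Δ0: c=0 b=1 d=0 clk=0 a=1
  Δ1: clk:0→1
  Δ2: c:0→1
  Δ3: d:0→1, a:1→0
  (3Δ to stable)
t=5 Δ0: c=1 b=1 d=1 clk=1 a=0
  Δ1: clk:1→0
  (1Δ to stable)
t=6 Δ0: c=1 b=1 d=1 clk=0 a=0
  Δ1: clk:0→1
  Δ2: c:1→0
  Δ3: b:1→0, d:1→0, a:0→1
  Δ4: b:0→1
  (4Δ to stable)
t=7 Δ0: c=0 b=1 d=0 clk=1 a=1
  Δ1: clk:1→0
  (1Δ to stable)
t=8 Δ0: c=0 b=1 d=0 clk=0 a=1
  Δ1: clk:0→1
  Δ2: c:0→1
  Δ3: d:0→1, a:1→0
  (3Δ to stable)
t=9 Δ0: c=1 b=1 d=1 clk=1 a=0
  Δ1: clk:1→0
  (1Δ to stable)
t=10 Δ0: c=1 b=1 d=1 clk=0 a=0
  Δ1: clk:0→1
  Δ2: c:1→0
  Δ3: b:1→0, d:1→0, a:0→1
  Δ4: b:0→1
  (4Δ to stable)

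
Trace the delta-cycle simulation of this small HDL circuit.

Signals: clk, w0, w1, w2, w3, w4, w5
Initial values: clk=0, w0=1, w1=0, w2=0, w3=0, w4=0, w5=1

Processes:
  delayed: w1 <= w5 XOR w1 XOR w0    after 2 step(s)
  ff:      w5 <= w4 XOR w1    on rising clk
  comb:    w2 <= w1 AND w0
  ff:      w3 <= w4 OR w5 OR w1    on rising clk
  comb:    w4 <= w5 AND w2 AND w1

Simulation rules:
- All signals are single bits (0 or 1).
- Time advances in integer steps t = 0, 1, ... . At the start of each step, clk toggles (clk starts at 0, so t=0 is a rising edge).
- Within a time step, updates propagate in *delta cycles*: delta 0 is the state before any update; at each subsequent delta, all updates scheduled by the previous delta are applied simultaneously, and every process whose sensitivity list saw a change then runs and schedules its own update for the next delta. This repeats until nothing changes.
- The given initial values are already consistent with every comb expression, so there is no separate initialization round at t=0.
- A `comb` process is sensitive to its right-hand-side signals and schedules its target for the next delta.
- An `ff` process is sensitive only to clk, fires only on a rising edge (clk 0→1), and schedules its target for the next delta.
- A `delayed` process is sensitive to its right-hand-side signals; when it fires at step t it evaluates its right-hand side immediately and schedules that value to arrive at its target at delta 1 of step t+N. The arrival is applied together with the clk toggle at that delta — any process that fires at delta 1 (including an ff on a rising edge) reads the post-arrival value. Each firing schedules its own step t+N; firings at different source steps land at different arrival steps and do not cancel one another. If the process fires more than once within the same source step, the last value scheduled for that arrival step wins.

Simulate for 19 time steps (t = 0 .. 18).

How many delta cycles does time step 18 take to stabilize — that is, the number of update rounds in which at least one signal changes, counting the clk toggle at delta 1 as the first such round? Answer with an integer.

[bits: w5,w2,w3,w4,w0,w1,clk]
t=0: Δ0=1000100 Δ1=1000101 Δ2=0010101 | 2Δ
t=1: Δ0=0010101 Δ1=0010100 | 1Δ
t=2: Δ0=0010100 Δ1=0010111 Δ2=1110111 Δ3=1111111 | 3Δ
t=3: Δ0=1111111 Δ1=1111110 | 1Δ
t=4: Δ0=1111110 Δ1=1111111 Δ2=0111111 Δ3=0110111 | 3Δ
t=5: Δ0=0110111 Δ1=0110110 | 1Δ
t=6: Δ0=0110110 Δ1=0110101 Δ2=0000101 | 2Δ
t=7: Δ0=0000101 Δ1=0000100 | 1Δ
t=8: Δ0=0000100 Δ1=0000111 Δ2=1110111 Δ3=1111111 | 3Δ
t=9: Δ0=1111111 Δ1=1111110 | 1Δ
t=10: Δ0=1111110 Δ1=1111111 Δ2=0111111 Δ3=0110111 | 3Δ
t=11: Δ0=0110111 Δ1=0110110 | 1Δ
t=12: Δ0=0110110 Δ1=0110101 Δ2=0000101 | 2Δ
t=13: Δ0=0000101 Δ1=0000100 | 1Δ
t=14: Δ0=0000100 Δ1=0000111 Δ2=1110111 Δ3=1111111 | 3Δ
t=15: Δ0=1111111 Δ1=1111110 | 1Δ
t=16: Δ0=1111110 Δ1=1111111 Δ2=0111111 Δ3=0110111 | 3Δ
t=17: Δ0=0110111 Δ1=0110110 | 1Δ
t=18: Δ0=0110110 Δ1=0110101 Δ2=0000101 | 2Δ

2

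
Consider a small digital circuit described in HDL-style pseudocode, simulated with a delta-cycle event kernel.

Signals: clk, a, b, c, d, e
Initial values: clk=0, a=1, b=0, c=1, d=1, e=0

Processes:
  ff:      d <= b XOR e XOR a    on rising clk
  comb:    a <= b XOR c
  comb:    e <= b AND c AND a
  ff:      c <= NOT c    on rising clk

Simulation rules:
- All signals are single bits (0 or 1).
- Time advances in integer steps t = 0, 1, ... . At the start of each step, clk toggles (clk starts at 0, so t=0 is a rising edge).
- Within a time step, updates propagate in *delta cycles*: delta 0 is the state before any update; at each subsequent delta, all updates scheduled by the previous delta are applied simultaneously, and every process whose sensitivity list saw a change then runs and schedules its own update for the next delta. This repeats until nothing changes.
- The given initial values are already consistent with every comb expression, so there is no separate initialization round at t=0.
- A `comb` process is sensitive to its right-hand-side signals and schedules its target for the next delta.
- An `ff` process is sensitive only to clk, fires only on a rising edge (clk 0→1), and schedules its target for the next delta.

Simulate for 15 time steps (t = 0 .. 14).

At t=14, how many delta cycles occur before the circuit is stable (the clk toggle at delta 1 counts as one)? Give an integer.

t=0 Δ0: e=0 a=1 clk=0 d=1 c=1 b=0
  Δ1: clk:0→1
  Δ2: c:1→0
  Δ3: a:1→0
  (3Δ to stable)
t=1 Δ0: e=0 a=0 clk=1 d=1 c=0 b=0
  Δ1: clk:1→0
  (1Δ to stable)
t=2 Δ0: e=0 a=0 clk=0 d=1 c=0 b=0
  Δ1: clk:0→1
  Δ2: d:1→0, c:0→1
  Δ3: a:0→1
  (3Δ to stable)
t=3 Δ0: e=0 a=1 clk=1 d=0 c=1 b=0
  Δ1: clk:1→0
  (1Δ to stable)
t=4 Δ0: e=0 a=1 clk=0 d=0 c=1 b=0
  Δ1: clk:0→1
  Δ2: d:0→1, c:1→0
  Δ3: a:1→0
  (3Δ to stable)
t=5 Δ0: e=0 a=0 clk=1 d=1 c=0 b=0
  Δ1: clk:1→0
  (1Δ to stable)
t=6 Δ0: e=0 a=0 clk=0 d=1 c=0 b=0
  Δ1: clk:0→1
  Δ2: d:1→0, c:0→1
  Δ3: a:0→1
  (3Δ to stable)
t=7 Δ0: e=0 a=1 clk=1 d=0 c=1 b=0
  Δ1: clk:1→0
  (1Δ to stable)
t=8 Δ0: e=0 a=1 clk=0 d=0 c=1 b=0
  Δ1: clk:0→1
  Δ2: d:0→1, c:1→0
  Δ3: a:1→0
  (3Δ to stable)
t=9 Δ0: e=0 a=0 clk=1 d=1 c=0 b=0
  Δ1: clk:1→0
  (1Δ to stable)
t=10 Δ0: e=0 a=0 clk=0 d=1 c=0 b=0
  Δ1: clk:0→1
  Δ2: d:1→0, c:0→1
  Δ3: a:0→1
  (3Δ to stable)
t=11 Δ0: e=0 a=1 clk=1 d=0 c=1 b=0
  Δ1: clk:1→0
  (1Δ to stable)
t=12 Δ0: e=0 a=1 clk=0 d=0 c=1 b=0
  Δ1: clk:0→1
  Δ2: d:0→1, c:1→0
  Δ3: a:1→0
  (3Δ to stable)
t=13 Δ0: e=0 a=0 clk=1 d=1 c=0 b=0
  Δ1: clk:1→0
  (1Δ to stable)
t=14 Δ0: e=0 a=0 clk=0 d=1 c=0 b=0
  Δ1: clk:0→1
  Δ2: d:1→0, c:0→1
  Δ3: a:0→1
  (3Δ to stable)

3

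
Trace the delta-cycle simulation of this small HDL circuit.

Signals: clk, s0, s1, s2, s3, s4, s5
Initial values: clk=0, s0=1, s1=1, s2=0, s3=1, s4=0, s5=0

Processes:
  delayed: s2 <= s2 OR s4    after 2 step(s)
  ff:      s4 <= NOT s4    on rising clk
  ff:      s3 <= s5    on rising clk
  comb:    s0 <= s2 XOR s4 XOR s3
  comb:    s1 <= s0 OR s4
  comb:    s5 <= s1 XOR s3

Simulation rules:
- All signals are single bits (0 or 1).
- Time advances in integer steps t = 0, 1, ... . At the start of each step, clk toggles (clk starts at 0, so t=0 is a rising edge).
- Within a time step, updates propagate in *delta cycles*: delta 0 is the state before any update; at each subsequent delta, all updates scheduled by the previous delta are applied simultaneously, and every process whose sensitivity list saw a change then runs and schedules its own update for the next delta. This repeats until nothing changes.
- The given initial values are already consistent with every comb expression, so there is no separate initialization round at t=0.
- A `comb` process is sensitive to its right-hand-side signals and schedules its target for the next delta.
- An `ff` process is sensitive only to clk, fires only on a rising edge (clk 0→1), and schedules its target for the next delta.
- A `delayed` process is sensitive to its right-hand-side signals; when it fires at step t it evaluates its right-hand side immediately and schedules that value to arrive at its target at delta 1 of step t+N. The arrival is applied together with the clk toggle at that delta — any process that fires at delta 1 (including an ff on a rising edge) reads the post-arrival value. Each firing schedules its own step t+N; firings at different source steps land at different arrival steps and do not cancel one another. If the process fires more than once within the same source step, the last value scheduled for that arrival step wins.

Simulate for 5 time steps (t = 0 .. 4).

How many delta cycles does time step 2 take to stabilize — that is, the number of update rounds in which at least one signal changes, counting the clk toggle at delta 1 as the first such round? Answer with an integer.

t0.Δ0 s3=1 s0=1 s1=1 s5=0 s2=0 clk=0 s4=0
t0.Δ1 s3=1 s0=1 s1=1 s5=0 s2=0 clk=1 s4=0
t0.Δ2 s3=0 s0=1 s1=1 s5=0 s2=0 clk=1 s4=1
t0.Δ3 s3=0 s0=1 s1=1 s5=1 s2=0 clk=1 s4=1
t1.Δ0 s3=0 s0=1 s1=1 s5=1 s2=0 clk=1 s4=1
t1.Δ1 s3=0 s0=1 s1=1 s5=1 s2=0 clk=0 s4=1
t2.Δ0 s3=0 s0=1 s1=1 s5=1 s2=0 clk=0 s4=1
t2.Δ1 s3=0 s0=1 s1=1 s5=1 s2=1 clk=1 s4=1
t2.Δ2 s3=1 s0=0 s1=1 s5=1 s2=1 clk=1 s4=0
t2.Δ3 s3=1 s0=0 s1=0 s5=0 s2=1 clk=1 s4=0
t2.Δ4 s3=1 s0=0 s1=0 s5=1 s2=1 clk=1 s4=0
t3.Δ0 s3=1 s0=0 s1=0 s5=1 s2=1 clk=1 s4=0
t3.Δ1 s3=1 s0=0 s1=0 s5=1 s2=1 clk=0 s4=0
t4.Δ0 s3=1 s0=0 s1=0 s5=1 s2=1 clk=0 s4=0
t4.Δ1 s3=1 s0=0 s1=0 s5=1 s2=1 clk=1 s4=0
t4.Δ2 s3=1 s0=0 s1=0 s5=1 s2=1 clk=1 s4=1
t4.Δ3 s3=1 s0=1 s1=1 s5=1 s2=1 clk=1 s4=1
t4.Δ4 s3=1 s0=1 s1=1 s5=0 s2=1 clk=1 s4=1

4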